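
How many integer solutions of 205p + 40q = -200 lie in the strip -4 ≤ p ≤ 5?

1

gcd(205, 40) = 5  (205 = 5×40 + 5, 40 = 8×5).
Back-substituting, 205×(1) + 40×(-5) = 5.
Scale by -40: particular solution (-40, 200); reduce p mod 8: (0, -5).
General solution: p = 0 + 8t, q = -5 - 41t for integer t.
-4 ≤ 0 + 8t ≤ 5 gives t ∈ [0, 0], which is 1 value.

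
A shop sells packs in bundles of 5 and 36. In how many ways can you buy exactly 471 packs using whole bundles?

Need nonnegative integers with 5j + 36k = 471.
gcd(5, 36) = 1, and 5·(-7) + 36·(1) = 1.
So (j₀, k₀) = (-3297, 471); general j = -3297 + 36t, k = 471 - 5t.
j ≥ 0 ⇒ t ≥ 92; k ≥ 0 ⇒ t ≤ 94. That's 3 values of t.

3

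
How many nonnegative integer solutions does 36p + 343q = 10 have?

0

gcd(343, 36):
  343 = 9·36 + 19
  36 = 1·19 + 17
  19 = 1·17 + 2
  17 = 8·2 + 1
  2 = 2·1
so gcd(343, 36) = 1.
Back-substitute for Bézout coefficients:
  1 = 17 - 8·2
  ... = 36·(162) + 343·(-17)
Scale by 10: one solution is (1620, -170). Reduce p mod 343: (248, -26).
General: p = 248 + 343t, q = -26 - 36t.
p ≥ 0 ⇒ t ≥ 0; q ≥ 0 ⇒ t ≤ -1. So t ∈ [0, -1]: 0 solutions.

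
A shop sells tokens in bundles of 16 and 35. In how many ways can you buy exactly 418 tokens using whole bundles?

Need nonnegative integers with 16j + 35k = 418.
gcd(16, 35) = 1, and 16·(11) + 35·(-5) = 1.
So (j₀, k₀) = (4598, -2090); general j = 4598 + 35t, k = -2090 - 16t.
j ≥ 0 ⇒ t ≥ -131; k ≥ 0 ⇒ t ≤ -131. That's 1 value of t.

1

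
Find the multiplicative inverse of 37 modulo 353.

gcd(353, 37) = 1.
By Bézout, 37·(-124) + 353·(13) = 1.
So 37·-124 ≡ 1 (mod 353), and -124 mod 353 = 229.

229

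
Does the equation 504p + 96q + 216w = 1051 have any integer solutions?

no

gcd(504, 96):
  504 = 5*96 + 24
  96 = 4*24
so gcd(504, 96) = 24.
gcd(24, 216) = 24.
24 does not divide 1051 (remainder 19), so no integer solutions.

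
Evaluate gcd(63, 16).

gcd(63, 16) = 1  (63 = 3×16 + 15, 16 = 1×15 + 1, 15 = 15×1).

1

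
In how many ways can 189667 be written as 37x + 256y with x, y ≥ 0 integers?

20

gcd(256, 37) = 1  (256 = 6·37 + 34, 37 = 1·34 + 3, 34 = 11·3 + 1, 3 = 3·1).
Back-substituting, 37·(-83) + 256·(12) = 1.
Scale by 189667: one solution is (-15742361, 2276004). Reduce x mod 256: (103, 726).
General: x = 103 + 256t, y = 726 - 37t.
x ≥ 0 ⇒ t ≥ 0; y ≥ 0 ⇒ t ≤ 19. So t ∈ [0, 19]: 20 solutions.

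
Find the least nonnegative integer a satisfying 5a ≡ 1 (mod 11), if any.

9

gcd(11, 5):
  11 = 2*5 + 1
  5 = 5*1
so gcd(11, 5) = 1.
1 divides 1, so solutions exist.
Back-substitute for Bézout coefficients:
  1 = 11 - 2*5
  ... = 5*(-2) + 11*(1)
So 5*(-2) ≡ 1 (mod 11); multiply by 1: a ≡ -2 (mod 11).
Smallest nonnegative: a = -2 mod 11 = 9.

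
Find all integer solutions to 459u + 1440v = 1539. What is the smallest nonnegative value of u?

gcd(1440, 459) = 9  (1440 = 3*459 + 63, 459 = 7*63 + 18, 63 = 3*18 + 9, 18 = 2*9).
9 divides 1539, so solutions exist.
Back-substituting, 459*(-69) + 1440*(22) = 9.
Scale by 1539/9 = 171: (u₀, v₀) = (-11799, 3762).
General solution: u = -11799 + 160t, v = 3762 - 51t for integer t.
u ≥ 0: smallest is -11799 mod 160 = 41 (at t = 74), with v = -12.

41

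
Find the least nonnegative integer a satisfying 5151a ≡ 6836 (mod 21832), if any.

gcd(21832, 5151) = 1  (21832 = 4×5151 + 1228, 5151 = 4×1228 + 239, 1228 = 5×239 + 33, 239 = 7×33 + 8, 33 = 4×8 + 1, 8 = 8×1).
1 divides 6836, so solutions exist.
Back-substituting, 5151×(-2649) + 21832×(625) = 1.
So 5151×(-2649) ≡ 1 (mod 21832); multiply by 6836: a ≡ -18108564 (mod 21832).
Smallest nonnegative: a = -18108564 mod 21832 = 11996.

11996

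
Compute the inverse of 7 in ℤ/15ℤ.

13

gcd(15, 7):
  15 = 2×7 + 1
  7 = 7×1
so gcd(15, 7) = 1.
Back-substitute for Bézout coefficients:
  1 = 15 - 2×7
  ... = 7×(-2) + 15×(1)
So 7×-2 ≡ 1 (mod 15), and -2 mod 15 = 13.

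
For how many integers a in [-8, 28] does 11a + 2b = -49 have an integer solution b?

18

gcd(11, 2) = 1.
By Bézout, 11·(1) + 2·(-5) = 1.
Particular solution: (1, -30).
General solution: a = 1 + 2t, b = -30 - 11t for integer t.
-8 ≤ 1 + 2t ≤ 28 gives t ∈ [-4, 13], which is 18 values.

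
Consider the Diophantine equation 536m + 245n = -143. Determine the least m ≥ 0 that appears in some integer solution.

162

gcd(536, 245):
  536 = 2*245 + 46
  245 = 5*46 + 15
  46 = 3*15 + 1
  15 = 15*1
so gcd(536, 245) = 1.
1 divides -143, so solutions exist.
Back-substitute for Bézout coefficients:
  1 = 46 - 3*15
  ... = 536*(16) + 245*(-35)
Scale by -143/1 = -143: (m₀, n₀) = (-2288, 5005).
General solution: m = -2288 + 245t, n = 5005 - 536t for integer t.
m ≥ 0: smallest is -2288 mod 245 = 162 (at t = 10), with n = -355.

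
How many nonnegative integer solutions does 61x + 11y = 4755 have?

gcd(61, 11):
  61 = 5×11 + 6
  11 = 1×6 + 5
  6 = 1×5 + 1
  5 = 5×1
so gcd(61, 11) = 1.
Back-substitute for Bézout coefficients:
  1 = 6 - 1×5
  ... = 61×(2) + 11×(-11)
Scale by 4755: one solution is (9510, -52305). Reduce x mod 11: (6, 399).
General: x = 6 + 11t, y = 399 - 61t.
x ≥ 0 ⇒ t ≥ 0; y ≥ 0 ⇒ t ≤ 6. So t ∈ [0, 6]: 7 solutions.

7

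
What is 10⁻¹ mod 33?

gcd(33, 10) = 1  (33 = 3*10 + 3, 10 = 3*3 + 1, 3 = 3*1).
Back-substituting, 10*(10) + 33*(-3) = 1.
So 10*10 ≡ 1 (mod 33), and 10 mod 33 = 10.

10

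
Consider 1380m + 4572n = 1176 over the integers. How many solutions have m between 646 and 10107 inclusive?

gcd(4572, 1380) = 12.
By Bézout, 1380*(-53) + 4572*(16) = 12.
Particular solution: (140, -42).
General solution: m = 140 + 381t, n = -42 - 115t for integer t.
646 ≤ 140 + 381t ≤ 10107 gives t ∈ [2, 26], which is 25 values.

25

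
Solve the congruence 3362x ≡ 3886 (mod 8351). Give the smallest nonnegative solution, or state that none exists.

gcd(8351, 3362):
  8351 = 2·3362 + 1627
  3362 = 2·1627 + 108
  1627 = 15·108 + 7
  108 = 15·7 + 3
  7 = 2·3 + 1
  3 = 3·1
so gcd(8351, 3362) = 1.
1 divides 3886, so solutions exist.
Back-substitute for Bézout coefficients:
  1 = 7 - 2·3
  ... = 3362·(-2397) + 8351·(965)
So 3362·(-2397) ≡ 1 (mod 8351); multiply by 3886: x ≡ -9314742 (mod 8351).
Smallest nonnegative: x = -9314742 mod 8351 = 4974.

4974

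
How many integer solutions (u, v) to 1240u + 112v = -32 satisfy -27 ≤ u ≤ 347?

gcd(1240, 112) = 8.
By Bézout, 1240·(1) + 112·(-11) = 8.
Particular solution: (10, -111).
General solution: u = 10 + 14t, v = -111 - 155t for integer t.
-27 ≤ 10 + 14t ≤ 347 gives t ∈ [-2, 24], which is 27 values.

27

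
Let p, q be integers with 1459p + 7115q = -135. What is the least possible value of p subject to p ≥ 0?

gcd(7115, 1459):
  7115 = 4·1459 + 1279
  1459 = 1·1279 + 180
  1279 = 7·180 + 19
  180 = 9·19 + 9
  19 = 2·9 + 1
  9 = 9·1
so gcd(7115, 1459) = 1.
1 divides -135, so solutions exist.
Back-substitute for Bézout coefficients:
  1 = 19 - 2·9
  ... = 1459·(-751) + 7115·(154)
Scale by -135/1 = -135: (p₀, q₀) = (101385, -20790).
General solution: p = 101385 + 7115t, q = -20790 - 1459t for integer t.
p ≥ 0: smallest is 101385 mod 7115 = 1775 (at t = -14), with q = -364.

1775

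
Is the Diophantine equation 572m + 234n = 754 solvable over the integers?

gcd(572, 234) = 26  (572 = 2·234 + 104, 234 = 2·104 + 26, 104 = 4·26).
26 divides 754, so integer solutions exist.

yes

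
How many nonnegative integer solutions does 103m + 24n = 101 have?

gcd(103, 24) = 1  (103 = 4·24 + 7, 24 = 3·7 + 3, 7 = 2·3 + 1, 3 = 3·1).
Back-substituting, 103·(7) + 24·(-30) = 1.
Scale by 101: one solution is (707, -3030). Reduce m mod 24: (11, -43).
General: m = 11 + 24t, n = -43 - 103t.
m ≥ 0 ⇒ t ≥ 0; n ≥ 0 ⇒ t ≤ -1. So t ∈ [0, -1]: 0 solutions.

0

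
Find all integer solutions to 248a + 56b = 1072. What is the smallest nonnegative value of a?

5

gcd(248, 56):
  248 = 4*56 + 24
  56 = 2*24 + 8
  24 = 3*8
so gcd(248, 56) = 8.
8 divides 1072, so solutions exist.
Back-substitute for Bézout coefficients:
  8 = 56 - 2*24
  ... = 248*(-2) + 56*(9)
Scale by 1072/8 = 134: (a₀, b₀) = (-268, 1206).
General solution: a = -268 + 7t, b = 1206 - 31t for integer t.
a ≥ 0: smallest is -268 mod 7 = 5 (at t = 39), with b = -3.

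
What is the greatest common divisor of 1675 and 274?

1

gcd(1675, 274):
  1675 = 6·274 + 31
  274 = 8·31 + 26
  31 = 1·26 + 5
  26 = 5·5 + 1
  5 = 5·1
so gcd(1675, 274) = 1.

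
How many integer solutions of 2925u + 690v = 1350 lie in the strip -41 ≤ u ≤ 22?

1

gcd(2925, 690):
  2925 = 4*690 + 165
  690 = 4*165 + 30
  165 = 5*30 + 15
  30 = 2*15
so gcd(2925, 690) = 15.
Back-substitute for Bézout coefficients:
  15 = 165 - 5*30
  ... = 2925*(21) + 690*(-89)
Scale by 90: particular solution (1890, -8010); reduce u mod 46: (4, -15).
General solution: u = 4 + 46t, v = -15 - 195t for integer t.
-41 ≤ 4 + 46t ≤ 22 gives t ∈ [0, 0], which is 1 value.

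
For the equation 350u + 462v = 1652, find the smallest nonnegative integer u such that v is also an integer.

10

gcd(462, 350) = 14.
14 divides 1652, so solutions exist.
By Bézout, 350*(4) + 462*(-3) = 14.
Scale by 1652/14 = 118: (u₀, v₀) = (472, -354).
General solution: u = 472 + 33t, v = -354 - 25t for integer t.
u ≥ 0: smallest is 472 mod 33 = 10 (at t = -14), with v = -4.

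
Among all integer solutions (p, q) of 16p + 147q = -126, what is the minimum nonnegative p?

84

gcd(147, 16):
  147 = 9·16 + 3
  16 = 5·3 + 1
  3 = 3·1
so gcd(147, 16) = 1.
1 divides -126, so solutions exist.
Back-substitute for Bézout coefficients:
  1 = 16 - 5·3
  ... = 16·(46) + 147·(-5)
Scale by -126/1 = -126: (p₀, q₀) = (-5796, 630).
General solution: p = -5796 + 147t, q = 630 - 16t for integer t.
p ≥ 0: smallest is -5796 mod 147 = 84 (at t = 40), with q = -10.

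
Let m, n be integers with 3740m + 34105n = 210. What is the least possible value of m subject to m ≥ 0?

gcd(34105, 3740):
  34105 = 9×3740 + 445
  3740 = 8×445 + 180
  445 = 2×180 + 85
  180 = 2×85 + 10
  85 = 8×10 + 5
  10 = 2×5
so gcd(34105, 3740) = 5.
5 divides 210, so solutions exist.
Back-substitute for Bézout coefficients:
  5 = 85 - 8×10
  ... = 3740×(-3219) + 34105×(353)
Scale by 210/5 = 42: (m₀, n₀) = (-135198, 14826).
General solution: m = -135198 + 6821t, n = 14826 - 748t for integer t.
m ≥ 0: smallest is -135198 mod 6821 = 1222 (at t = 20), with n = -134.

1222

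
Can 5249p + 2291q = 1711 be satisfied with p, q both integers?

yes

gcd(5249, 2291) = 29  (5249 = 2*2291 + 667, 2291 = 3*667 + 290, 667 = 2*290 + 87, 290 = 3*87 + 29, 87 = 3*29).
29 divides 1711, so integer solutions exist.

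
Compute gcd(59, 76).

gcd(76, 59):
  76 = 1×59 + 17
  59 = 3×17 + 8
  17 = 2×8 + 1
  8 = 8×1
so gcd(76, 59) = 1.

1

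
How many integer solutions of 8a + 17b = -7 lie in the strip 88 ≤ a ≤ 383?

17

gcd(17, 8) = 1  (17 = 2×8 + 1, 8 = 8×1).
Back-substituting, 8×(-2) + 17×(1) = 1.
Scale by -7: particular solution (14, -7); reduce a mod 17: (14, -7).
General solution: a = 14 + 17t, b = -7 - 8t for integer t.
88 ≤ 14 + 17t ≤ 383 gives t ∈ [5, 21], which is 17 values.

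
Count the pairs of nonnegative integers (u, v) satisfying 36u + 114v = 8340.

gcd(114, 36) = 6.
By Bézout, 36×(-3) + 114×(1) = 6.
One solution: (10, 70).
General: u = 10 + 19t, v = 70 - 6t.
u ≥ 0 ⇒ t ≥ 0; v ≥ 0 ⇒ t ≤ 11. So t ∈ [0, 11]: 12 solutions.

12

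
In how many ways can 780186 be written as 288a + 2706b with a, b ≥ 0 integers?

gcd(2706, 288) = 6  (2706 = 9·288 + 114, 288 = 2·114 + 60, 114 = 1·60 + 54, 60 = 1·54 + 6, 54 = 9·6).
Back-substituting, 288·(47) + 2706·(-5) = 6.
Scale by 130031: one solution is (6111457, -650155). Reduce a mod 451: (407, 245).
General: a = 407 + 451t, b = 245 - 48t.
a ≥ 0 ⇒ t ≥ 0; b ≥ 0 ⇒ t ≤ 5. So t ∈ [0, 5]: 6 solutions.

6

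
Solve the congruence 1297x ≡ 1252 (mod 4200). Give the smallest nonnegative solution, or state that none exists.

gcd(4200, 1297) = 1.
1 divides 1252, so solutions exist.
By Bézout, 1297·(1033) + 4200·(-319) = 1.
So 1297·(1033) ≡ 1 (mod 4200); multiply by 1252: x ≡ 1293316 (mod 4200).
Smallest nonnegative: x = 1293316 mod 4200 = 3916.

3916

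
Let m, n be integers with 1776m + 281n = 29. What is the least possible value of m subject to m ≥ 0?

222

gcd(1776, 281) = 1.
1 divides 29, so solutions exist.
By Bézout, 1776·(-128) + 281·(809) = 1.
Scale by 29/1 = 29: (m₀, n₀) = (-3712, 23461).
General solution: m = -3712 + 281t, n = 23461 - 1776t for integer t.
m ≥ 0: smallest is -3712 mod 281 = 222 (at t = 14), with n = -1403.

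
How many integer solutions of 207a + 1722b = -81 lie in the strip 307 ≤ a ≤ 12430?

gcd(1722, 207) = 3.
By Bézout, 207·(-183) + 1722·(22) = 3.
Particular solution: (349, -42).
General solution: a = 349 + 574t, b = -42 - 69t for integer t.
307 ≤ 349 + 574t ≤ 12430 gives t ∈ [0, 21], which is 22 values.

22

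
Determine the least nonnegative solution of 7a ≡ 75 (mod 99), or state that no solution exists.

39

gcd(99, 7) = 1  (99 = 14·7 + 1, 7 = 7·1).
1 divides 75, so solutions exist.
Back-substituting, 7·(-14) + 99·(1) = 1.
So 7·(-14) ≡ 1 (mod 99); multiply by 75: a ≡ -1050 (mod 99).
Smallest nonnegative: a = -1050 mod 99 = 39.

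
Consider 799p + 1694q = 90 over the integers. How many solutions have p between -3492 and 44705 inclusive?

gcd(1694, 799) = 1  (1694 = 2*799 + 96, 799 = 8*96 + 31, 96 = 3*31 + 3, 31 = 10*3 + 1, 3 = 3*1).
Back-substituting, 799*(547) + 1694*(-258) = 1.
Scale by 90: particular solution (49230, -23220); reduce p mod 1694: (104, -49).
General solution: p = 104 + 1694t, q = -49 - 799t for integer t.
-3492 ≤ 104 + 1694t ≤ 44705 gives t ∈ [-2, 26], which is 29 values.

29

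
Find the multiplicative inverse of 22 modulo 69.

22

gcd(69, 22) = 1.
By Bézout, 22×(22) + 69×(-7) = 1.
So 22×22 ≡ 1 (mod 69), and 22 mod 69 = 22.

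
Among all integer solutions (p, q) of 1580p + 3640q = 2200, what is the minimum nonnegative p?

6

gcd(3640, 1580) = 20  (3640 = 2×1580 + 480, 1580 = 3×480 + 140, 480 = 3×140 + 60, 140 = 2×60 + 20, 60 = 3×20).
20 divides 2200, so solutions exist.
Back-substituting, 1580×(53) + 3640×(-23) = 20.
Scale by 2200/20 = 110: (p₀, q₀) = (5830, -2530).
General solution: p = 5830 + 182t, q = -2530 - 79t for integer t.
p ≥ 0: smallest is 5830 mod 182 = 6 (at t = -32), with q = -2.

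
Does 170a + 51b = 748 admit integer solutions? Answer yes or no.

yes

gcd(170, 51) = 17.
17 divides 748, so integer solutions exist.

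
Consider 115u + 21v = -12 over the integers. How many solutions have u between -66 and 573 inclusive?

gcd(115, 21) = 1.
By Bézout, 115·(-2) + 21·(11) = 1.
Particular solution: (3, -17).
General solution: u = 3 + 21t, v = -17 - 115t for integer t.
-66 ≤ 3 + 21t ≤ 573 gives t ∈ [-3, 27], which is 31 values.

31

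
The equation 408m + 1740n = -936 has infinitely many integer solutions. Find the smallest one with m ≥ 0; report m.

gcd(1740, 408) = 12.
12 divides -936, so solutions exist.
By Bézout, 408·(64) + 1740·(-15) = 12.
Scale by -936/12 = -78: (m₀, n₀) = (-4992, 1170).
General solution: m = -4992 + 145t, n = 1170 - 34t for integer t.
m ≥ 0: smallest is -4992 mod 145 = 83 (at t = 35), with n = -20.

83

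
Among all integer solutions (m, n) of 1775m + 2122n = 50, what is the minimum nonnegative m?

gcd(2122, 1775) = 1  (2122 = 1·1775 + 347, 1775 = 5·347 + 40, 347 = 8·40 + 27, 40 = 1·27 + 13, 27 = 2·13 + 1, 13 = 13·1).
1 divides 50, so solutions exist.
Back-substituting, 1775·(-159) + 2122·(133) = 1.
Scale by 50/1 = 50: (m₀, n₀) = (-7950, 6650).
General solution: m = -7950 + 2122t, n = 6650 - 1775t for integer t.
m ≥ 0: smallest is -7950 mod 2122 = 538 (at t = 4), with n = -450.

538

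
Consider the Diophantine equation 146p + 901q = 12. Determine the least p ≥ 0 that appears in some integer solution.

gcd(901, 146):
  901 = 6×146 + 25
  146 = 5×25 + 21
  25 = 1×21 + 4
  21 = 5×4 + 1
  4 = 4×1
so gcd(901, 146) = 1.
1 divides 12, so solutions exist.
Back-substitute for Bézout coefficients:
  1 = 21 - 5×4
  ... = 146×(216) + 901×(-35)
Scale by 12/1 = 12: (p₀, q₀) = (2592, -420).
General solution: p = 2592 + 901t, q = -420 - 146t for integer t.
p ≥ 0: smallest is 2592 mod 901 = 790 (at t = -2), with q = -128.

790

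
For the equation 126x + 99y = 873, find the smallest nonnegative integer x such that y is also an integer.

gcd(126, 99):
  126 = 1×99 + 27
  99 = 3×27 + 18
  27 = 1×18 + 9
  18 = 2×9
so gcd(126, 99) = 9.
9 divides 873, so solutions exist.
Back-substitute for Bézout coefficients:
  9 = 27 - 1×18
  ... = 126×(4) + 99×(-5)
Scale by 873/9 = 97: (x₀, y₀) = (388, -485).
General solution: x = 388 + 11t, y = -485 - 14t for integer t.
x ≥ 0: smallest is 388 mod 11 = 3 (at t = -35), with y = 5.

3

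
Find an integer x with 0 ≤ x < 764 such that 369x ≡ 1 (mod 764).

gcd(764, 369):
  764 = 2×369 + 26
  369 = 14×26 + 5
  26 = 5×5 + 1
  5 = 5×1
so gcd(764, 369) = 1.
Back-substitute for Bézout coefficients:
  1 = 26 - 5×5
  ... = 369×(-147) + 764×(71)
So 369×-147 ≡ 1 (mod 764), and -147 mod 764 = 617.

617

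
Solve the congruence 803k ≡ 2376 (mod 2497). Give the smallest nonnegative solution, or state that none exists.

gcd(2497, 803) = 11.
11 divides 2376, so solutions exist.
By Bézout, 803*(28) + 2497*(-9) = 11.
So 803*(28) ≡ 11 (mod 2497); multiply by 216: k ≡ 6048 (mod 227).
Smallest nonnegative: k = 6048 mod 227 = 146.

146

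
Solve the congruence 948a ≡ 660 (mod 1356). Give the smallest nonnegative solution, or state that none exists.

15

gcd(1356, 948):
  1356 = 1·948 + 408
  948 = 2·408 + 132
  408 = 3·132 + 12
  132 = 11·12
so gcd(1356, 948) = 12.
12 divides 660, so solutions exist.
Back-substitute for Bézout coefficients:
  12 = 408 - 3·132
  ... = 948·(-10) + 1356·(7)
So 948·(-10) ≡ 12 (mod 1356); multiply by 55: a ≡ -550 (mod 113).
Smallest nonnegative: a = -550 mod 113 = 15.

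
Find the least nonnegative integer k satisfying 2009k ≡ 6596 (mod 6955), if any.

gcd(6955, 2009):
  6955 = 3×2009 + 928
  2009 = 2×928 + 153
  928 = 6×153 + 10
  153 = 15×10 + 3
  10 = 3×3 + 1
  3 = 3×1
so gcd(6955, 2009) = 1.
1 divides 6596, so solutions exist.
Back-substitute for Bézout coefficients:
  1 = 10 - 3×3
  ... = 2009×(-2091) + 6955×(604)
So 2009×(-2091) ≡ 1 (mod 6955); multiply by 6596: k ≡ -13792236 (mod 6955).
Smallest nonnegative: k = -13792236 mod 6955 = 6484.

6484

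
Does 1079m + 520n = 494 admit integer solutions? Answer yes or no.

yes

gcd(1079, 520) = 13.
13 divides 494, so integer solutions exist.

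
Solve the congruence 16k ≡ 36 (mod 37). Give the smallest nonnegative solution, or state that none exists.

gcd(37, 16):
  37 = 2·16 + 5
  16 = 3·5 + 1
  5 = 5·1
so gcd(37, 16) = 1.
1 divides 36, so solutions exist.
Back-substitute for Bézout coefficients:
  1 = 16 - 3·5
  ... = 16·(7) + 37·(-3)
So 16·(7) ≡ 1 (mod 37); multiply by 36: k ≡ 252 (mod 37).
Smallest nonnegative: k = 252 mod 37 = 30.

30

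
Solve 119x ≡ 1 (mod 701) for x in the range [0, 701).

324

gcd(701, 119) = 1.
By Bézout, 119*(324) + 701*(-55) = 1.
So 119*324 ≡ 1 (mod 701), and 324 mod 701 = 324.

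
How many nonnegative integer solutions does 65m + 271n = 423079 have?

gcd(271, 65):
  271 = 4·65 + 11
  65 = 5·11 + 10
  11 = 1·10 + 1
  10 = 10·1
so gcd(271, 65) = 1.
Back-substitute for Bézout coefficients:
  1 = 11 - 1·10
  ... = 65·(-25) + 271·(6)
Scale by 423079: one solution is (-10576975, 2538474). Reduce m mod 271: (155, 1524).
General: m = 155 + 271t, n = 1524 - 65t.
m ≥ 0 ⇒ t ≥ 0; n ≥ 0 ⇒ t ≤ 23. So t ∈ [0, 23]: 24 solutions.

24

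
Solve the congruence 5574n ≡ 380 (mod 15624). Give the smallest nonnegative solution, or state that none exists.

no solution

gcd(15624, 5574):
  15624 = 2·5574 + 4476
  5574 = 1·4476 + 1098
  4476 = 4·1098 + 84
  1098 = 13·84 + 6
  84 = 14·6
so gcd(15624, 5574) = 6.
6 does not divide 380, so the congruence has no solution.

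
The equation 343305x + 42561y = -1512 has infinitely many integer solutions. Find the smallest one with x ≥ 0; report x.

gcd(343305, 42561):
  343305 = 8×42561 + 2817
  42561 = 15×2817 + 306
  2817 = 9×306 + 63
  306 = 4×63 + 54
  63 = 1×54 + 9
  54 = 6×9
so gcd(343305, 42561) = 9.
9 divides -1512, so solutions exist.
Back-substitute for Bézout coefficients:
  9 = 63 - 1×54
  ... = 343305×(695) + 42561×(-5606)
Scale by -1512/9 = -168: (x₀, y₀) = (-116760, 941808).
General solution: x = -116760 + 4729t, y = 941808 - 38145t for integer t.
x ≥ 0: smallest is -116760 mod 4729 = 1465 (at t = 25), with y = -11817.

1465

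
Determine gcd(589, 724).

gcd(724, 589) = 1  (724 = 1×589 + 135, 589 = 4×135 + 49, 135 = 2×49 + 37, 49 = 1×37 + 12, 37 = 3×12 + 1, 12 = 12×1).

1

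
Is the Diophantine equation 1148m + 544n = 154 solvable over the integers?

gcd(1148, 544) = 4  (1148 = 2×544 + 60, 544 = 9×60 + 4, 60 = 15×4).
4 does not divide 154 (remainder 2), so no integer solutions.

no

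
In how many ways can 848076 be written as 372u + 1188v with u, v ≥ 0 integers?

gcd(1188, 372) = 12  (1188 = 3×372 + 72, 372 = 5×72 + 12, 72 = 6×12).
Back-substituting, 372×(16) + 1188×(-5) = 12.
Scale by 70673: one solution is (1130768, -353365). Reduce u mod 99: (89, 686).
General: u = 89 + 99t, v = 686 - 31t.
u ≥ 0 ⇒ t ≥ 0; v ≥ 0 ⇒ t ≤ 22. So t ∈ [0, 22]: 23 solutions.

23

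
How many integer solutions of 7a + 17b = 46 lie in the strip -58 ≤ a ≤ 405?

27

gcd(17, 7) = 1.
By Bézout, 7·(5) + 17·(-2) = 1.
Particular solution: (9, -1).
General solution: a = 9 + 17t, b = -1 - 7t for integer t.
-58 ≤ 9 + 17t ≤ 405 gives t ∈ [-3, 23], which is 27 values.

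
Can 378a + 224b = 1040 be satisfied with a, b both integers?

no

gcd(378, 224) = 14  (378 = 1*224 + 154, 224 = 1*154 + 70, 154 = 2*70 + 14, 70 = 5*14).
14 does not divide 1040 (remainder 4), so no integer solutions.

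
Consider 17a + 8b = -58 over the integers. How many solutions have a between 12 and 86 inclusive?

gcd(17, 8):
  17 = 2·8 + 1
  8 = 8·1
so gcd(17, 8) = 1.
Back-substitute for Bézout coefficients:
  1 = 17 - 2·8
  ... = 17·(1) + 8·(-2)
Scale by -58: particular solution (-58, 116); reduce a mod 8: (6, -20).
General solution: a = 6 + 8t, b = -20 - 17t for integer t.
12 ≤ 6 + 8t ≤ 86 gives t ∈ [1, 10], which is 10 values.

10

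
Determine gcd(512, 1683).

1

gcd(1683, 512):
  1683 = 3×512 + 147
  512 = 3×147 + 71
  147 = 2×71 + 5
  71 = 14×5 + 1
  5 = 5×1
so gcd(1683, 512) = 1.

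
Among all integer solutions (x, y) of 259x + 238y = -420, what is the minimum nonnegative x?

gcd(259, 238):
  259 = 1*238 + 21
  238 = 11*21 + 7
  21 = 3*7
so gcd(259, 238) = 7.
7 divides -420, so solutions exist.
Back-substitute for Bézout coefficients:
  7 = 238 - 11*21
  ... = 259*(-11) + 238*(12)
Scale by -420/7 = -60: (x₀, y₀) = (660, -720).
General solution: x = 660 + 34t, y = -720 - 37t for integer t.
x ≥ 0: smallest is 660 mod 34 = 14 (at t = -19), with y = -17.

14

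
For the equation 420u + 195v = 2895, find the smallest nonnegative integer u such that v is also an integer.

gcd(420, 195) = 15.
15 divides 2895, so solutions exist.
By Bézout, 420·(-6) + 195·(13) = 15.
Scale by 2895/15 = 193: (u₀, v₀) = (-1158, 2509).
General solution: u = -1158 + 13t, v = 2509 - 28t for integer t.
u ≥ 0: smallest is -1158 mod 13 = 12 (at t = 90), with v = -11.

12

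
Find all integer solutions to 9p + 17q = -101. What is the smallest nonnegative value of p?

gcd(17, 9) = 1.
1 divides -101, so solutions exist.
By Bézout, 9×(2) + 17×(-1) = 1.
Scale by -101/1 = -101: (p₀, q₀) = (-202, 101).
General solution: p = -202 + 17t, q = 101 - 9t for integer t.
p ≥ 0: smallest is -202 mod 17 = 2 (at t = 12), with q = -7.

2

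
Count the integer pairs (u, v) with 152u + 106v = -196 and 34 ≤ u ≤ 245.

gcd(152, 106) = 2.
By Bézout, 152·(-23) + 106·(33) = 2.
Particular solution: (28, -42).
General solution: u = 28 + 53t, v = -42 - 76t for integer t.
34 ≤ 28 + 53t ≤ 245 gives t ∈ [1, 4], which is 4 values.

4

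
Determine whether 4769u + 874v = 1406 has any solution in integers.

gcd(4769, 874):
  4769 = 5·874 + 399
  874 = 2·399 + 76
  399 = 5·76 + 19
  76 = 4·19
so gcd(4769, 874) = 19.
19 divides 1406, so integer solutions exist.

yes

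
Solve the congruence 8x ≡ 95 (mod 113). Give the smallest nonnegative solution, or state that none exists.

26

gcd(113, 8) = 1  (113 = 14×8 + 1, 8 = 8×1).
1 divides 95, so solutions exist.
Back-substituting, 8×(-14) + 113×(1) = 1.
So 8×(-14) ≡ 1 (mod 113); multiply by 95: x ≡ -1330 (mod 113).
Smallest nonnegative: x = -1330 mod 113 = 26.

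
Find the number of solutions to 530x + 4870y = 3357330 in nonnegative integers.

gcd(4870, 530) = 10.
By Bézout, 530*(-147) + 4870*(16) = 10.
One solution: (316, 655).
General: x = 316 + 487t, y = 655 - 53t.
x ≥ 0 ⇒ t ≥ 0; y ≥ 0 ⇒ t ≤ 12. So t ∈ [0, 12]: 13 solutions.

13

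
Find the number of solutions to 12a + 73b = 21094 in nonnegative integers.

gcd(73, 12) = 1  (73 = 6*12 + 1, 12 = 12*1).
Back-substituting, 12*(-6) + 73*(1) = 1.
Scale by 21094: one solution is (-126564, 21094). Reduce a mod 73: (18, 286).
General: a = 18 + 73t, b = 286 - 12t.
a ≥ 0 ⇒ t ≥ 0; b ≥ 0 ⇒ t ≤ 23. So t ∈ [0, 23]: 24 solutions.

24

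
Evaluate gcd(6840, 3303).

9

gcd(6840, 3303) = 9  (6840 = 2*3303 + 234, 3303 = 14*234 + 27, 234 = 8*27 + 18, 27 = 1*18 + 9, 18 = 2*9).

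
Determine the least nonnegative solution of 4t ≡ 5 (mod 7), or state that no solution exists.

gcd(7, 4) = 1  (7 = 1·4 + 3, 4 = 1·3 + 1, 3 = 3·1).
1 divides 5, so solutions exist.
Back-substituting, 4·(2) + 7·(-1) = 1.
So 4·(2) ≡ 1 (mod 7); multiply by 5: t ≡ 10 (mod 7).
Smallest nonnegative: t = 10 mod 7 = 3.

3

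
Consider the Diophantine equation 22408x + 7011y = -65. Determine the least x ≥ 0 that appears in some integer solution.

gcd(22408, 7011):
  22408 = 3×7011 + 1375
  7011 = 5×1375 + 136
  1375 = 10×136 + 15
  136 = 9×15 + 1
  15 = 15×1
so gcd(22408, 7011) = 1.
1 divides -65, so solutions exist.
Back-substitute for Bézout coefficients:
  1 = 136 - 9×15
  ... = 22408×(-464) + 7011×(1483)
Scale by -65/1 = -65: (x₀, y₀) = (30160, -96395).
General solution: x = 30160 + 7011t, y = -96395 - 22408t for integer t.
x ≥ 0: smallest is 30160 mod 7011 = 2116 (at t = -4), with y = -6763.

2116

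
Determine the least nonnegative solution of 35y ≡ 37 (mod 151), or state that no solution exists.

gcd(151, 35) = 1  (151 = 4*35 + 11, 35 = 3*11 + 2, 11 = 5*2 + 1, 2 = 2*1).
1 divides 37, so solutions exist.
Back-substituting, 35*(-69) + 151*(16) = 1.
So 35*(-69) ≡ 1 (mod 151); multiply by 37: y ≡ -2553 (mod 151).
Smallest nonnegative: y = -2553 mod 151 = 14.

14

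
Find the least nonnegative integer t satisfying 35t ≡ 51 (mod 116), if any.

gcd(116, 35) = 1.
1 divides 51, so solutions exist.
By Bézout, 35×(-53) + 116×(16) = 1.
So 35×(-53) ≡ 1 (mod 116); multiply by 51: t ≡ -2703 (mod 116).
Smallest nonnegative: t = -2703 mod 116 = 81.

81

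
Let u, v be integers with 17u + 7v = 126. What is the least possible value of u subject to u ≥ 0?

gcd(17, 7) = 1  (17 = 2*7 + 3, 7 = 2*3 + 1, 3 = 3*1).
1 divides 126, so solutions exist.
Back-substituting, 17*(-2) + 7*(5) = 1.
Scale by 126/1 = 126: (u₀, v₀) = (-252, 630).
General solution: u = -252 + 7t, v = 630 - 17t for integer t.
u ≥ 0: smallest is -252 mod 7 = 0 (at t = 36), with v = 18.

0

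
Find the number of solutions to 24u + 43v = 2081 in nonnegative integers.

2

gcd(43, 24) = 1.
By Bézout, 24*(9) + 43*(-5) = 1.
One solution: (24, 35).
General: u = 24 + 43t, v = 35 - 24t.
u ≥ 0 ⇒ t ≥ 0; v ≥ 0 ⇒ t ≤ 1. So t ∈ [0, 1]: 2 solutions.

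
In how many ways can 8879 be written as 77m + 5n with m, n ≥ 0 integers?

23

gcd(77, 5) = 1.
By Bézout, 77*(-2) + 5*(31) = 1.
One solution: (2, 1745).
General: m = 2 + 5t, n = 1745 - 77t.
m ≥ 0 ⇒ t ≥ 0; n ≥ 0 ⇒ t ≤ 22. So t ∈ [0, 22]: 23 solutions.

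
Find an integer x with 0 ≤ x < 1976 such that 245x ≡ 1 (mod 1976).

gcd(1976, 245):
  1976 = 8·245 + 16
  245 = 15·16 + 5
  16 = 3·5 + 1
  5 = 5·1
so gcd(1976, 245) = 1.
Back-substitute for Bézout coefficients:
  1 = 16 - 3·5
  ... = 245·(-371) + 1976·(46)
So 245·-371 ≡ 1 (mod 1976), and -371 mod 1976 = 1605.

1605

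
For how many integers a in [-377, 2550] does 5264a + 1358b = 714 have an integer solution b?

31

gcd(5264, 1358):
  5264 = 3·1358 + 1190
  1358 = 1·1190 + 168
  1190 = 7·168 + 14
  168 = 12·14
so gcd(5264, 1358) = 14.
Back-substitute for Bézout coefficients:
  14 = 1190 - 7·168
  ... = 5264·(8) + 1358·(-31)
Scale by 51: particular solution (408, -1581); reduce a mod 97: (20, -77).
General solution: a = 20 + 97t, b = -77 - 376t for integer t.
-377 ≤ 20 + 97t ≤ 2550 gives t ∈ [-4, 26], which is 31 values.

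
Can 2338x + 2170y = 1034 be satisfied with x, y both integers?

gcd(2338, 2170) = 14  (2338 = 1·2170 + 168, 2170 = 12·168 + 154, 168 = 1·154 + 14, 154 = 11·14).
14 does not divide 1034 (remainder 12), so no integer solutions.

no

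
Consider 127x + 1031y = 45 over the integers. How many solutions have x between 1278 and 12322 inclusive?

10

gcd(1031, 127) = 1.
By Bézout, 127·(-138) + 1031·(17) = 1.
Particular solution: (1007, -124).
General solution: x = 1007 + 1031t, y = -124 - 127t for integer t.
1278 ≤ 1007 + 1031t ≤ 12322 gives t ∈ [1, 10], which is 10 values.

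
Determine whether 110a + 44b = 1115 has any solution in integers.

gcd(110, 44) = 22  (110 = 2*44 + 22, 44 = 2*22).
22 does not divide 1115 (remainder 15), so no integer solutions.

no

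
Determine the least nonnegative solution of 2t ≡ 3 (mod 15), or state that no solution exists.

gcd(15, 2) = 1  (15 = 7*2 + 1, 2 = 2*1).
1 divides 3, so solutions exist.
Back-substituting, 2*(-7) + 15*(1) = 1.
So 2*(-7) ≡ 1 (mod 15); multiply by 3: t ≡ -21 (mod 15).
Smallest nonnegative: t = -21 mod 15 = 9.

9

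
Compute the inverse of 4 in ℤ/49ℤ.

gcd(49, 4) = 1  (49 = 12*4 + 1, 4 = 4*1).
Back-substituting, 4*(-12) + 49*(1) = 1.
So 4*-12 ≡ 1 (mod 49), and -12 mod 49 = 37.

37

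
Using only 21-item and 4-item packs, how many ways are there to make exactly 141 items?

Need nonnegative integers with 21j + 4k = 141.
gcd(21, 4) = 1, and 21·(1) + 4·(-5) = 1.
So (j₀, k₀) = (141, -705); general j = 141 + 4t, k = -705 - 21t.
j ≥ 0 ⇒ t ≥ -35; k ≥ 0 ⇒ t ≤ -34. That's 2 values of t.

2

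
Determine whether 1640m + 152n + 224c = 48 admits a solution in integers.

gcd(1640, 152) = 8  (1640 = 10*152 + 120, 152 = 1*120 + 32, 120 = 3*32 + 24, 32 = 1*24 + 8, 24 = 3*8).
gcd(8, 224) = 8.
8 divides 48, so integer solutions exist.

yes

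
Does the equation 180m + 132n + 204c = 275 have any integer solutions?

gcd(180, 132) = 12  (180 = 1*132 + 48, 132 = 2*48 + 36, 48 = 1*36 + 12, 36 = 3*12).
gcd(12, 204) = 12.
12 does not divide 275 (remainder 11), so no integer solutions.

no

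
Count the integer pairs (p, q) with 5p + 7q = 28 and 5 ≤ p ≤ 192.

gcd(7, 5):
  7 = 1×5 + 2
  5 = 2×2 + 1
  2 = 2×1
so gcd(7, 5) = 1.
Back-substitute for Bézout coefficients:
  1 = 5 - 2×2
  ... = 5×(3) + 7×(-2)
Scale by 28: particular solution (84, -56); reduce p mod 7: (0, 4).
General solution: p = 0 + 7t, q = 4 - 5t for integer t.
5 ≤ 0 + 7t ≤ 192 gives t ∈ [1, 27], which is 27 values.

27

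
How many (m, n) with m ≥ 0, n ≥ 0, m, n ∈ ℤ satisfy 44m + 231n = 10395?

gcd(231, 44) = 11.
By Bézout, 44·(-5) + 231·(1) = 11.
One solution: (0, 45).
General: m = 0 + 21t, n = 45 - 4t.
m ≥ 0 ⇒ t ≥ 0; n ≥ 0 ⇒ t ≤ 11. So t ∈ [0, 11]: 12 solutions.

12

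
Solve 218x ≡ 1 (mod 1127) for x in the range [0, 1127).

274

gcd(1127, 218) = 1.
By Bézout, 218×(274) + 1127×(-53) = 1.
So 218×274 ≡ 1 (mod 1127), and 274 mod 1127 = 274.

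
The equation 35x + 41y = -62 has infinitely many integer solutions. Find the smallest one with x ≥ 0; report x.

24

gcd(41, 35):
  41 = 1·35 + 6
  35 = 5·6 + 5
  6 = 1·5 + 1
  5 = 5·1
so gcd(41, 35) = 1.
1 divides -62, so solutions exist.
Back-substitute for Bézout coefficients:
  1 = 6 - 1·5
  ... = 35·(-7) + 41·(6)
Scale by -62/1 = -62: (x₀, y₀) = (434, -372).
General solution: x = 434 + 41t, y = -372 - 35t for integer t.
x ≥ 0: smallest is 434 mod 41 = 24 (at t = -10), with y = -22.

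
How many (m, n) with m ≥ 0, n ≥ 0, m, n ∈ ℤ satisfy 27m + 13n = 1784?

gcd(27, 13):
  27 = 2*13 + 1
  13 = 13*1
so gcd(27, 13) = 1.
Back-substitute for Bézout coefficients:
  1 = 27 - 2*13
  ... = 27*(1) + 13*(-2)
Scale by 1784: one solution is (1784, -3568). Reduce m mod 13: (3, 131).
General: m = 3 + 13t, n = 131 - 27t.
m ≥ 0 ⇒ t ≥ 0; n ≥ 0 ⇒ t ≤ 4. So t ∈ [0, 4]: 5 solutions.

5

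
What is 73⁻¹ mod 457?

144

gcd(457, 73) = 1.
By Bézout, 73*(144) + 457*(-23) = 1.
So 73*144 ≡ 1 (mod 457), and 144 mod 457 = 144.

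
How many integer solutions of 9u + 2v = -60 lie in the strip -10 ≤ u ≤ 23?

17

gcd(9, 2):
  9 = 4·2 + 1
  2 = 2·1
so gcd(9, 2) = 1.
Back-substitute for Bézout coefficients:
  1 = 9 - 4·2
  ... = 9·(1) + 2·(-4)
Scale by -60: particular solution (-60, 240); reduce u mod 2: (0, -30).
General solution: u = 0 + 2t, v = -30 - 9t for integer t.
-10 ≤ 0 + 2t ≤ 23 gives t ∈ [-5, 11], which is 17 values.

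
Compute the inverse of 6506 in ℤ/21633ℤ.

gcd(21633, 6506):
  21633 = 3*6506 + 2115
  6506 = 3*2115 + 161
  2115 = 13*161 + 22
  161 = 7*22 + 7
  22 = 3*7 + 1
  7 = 7*1
so gcd(21633, 6506) = 1.
Back-substitute for Bézout coefficients:
  1 = 22 - 3*7
  ... = 6506*(-2956) + 21633*(889)
So 6506*-2956 ≡ 1 (mod 21633), and -2956 mod 21633 = 18677.

18677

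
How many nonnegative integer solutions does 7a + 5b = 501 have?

14

gcd(7, 5):
  7 = 1*5 + 2
  5 = 2*2 + 1
  2 = 2*1
so gcd(7, 5) = 1.
Back-substitute for Bézout coefficients:
  1 = 5 - 2*2
  ... = 7*(-2) + 5*(3)
Scale by 501: one solution is (-1002, 1503). Reduce a mod 5: (3, 96).
General: a = 3 + 5t, b = 96 - 7t.
a ≥ 0 ⇒ t ≥ 0; b ≥ 0 ⇒ t ≤ 13. So t ∈ [0, 13]: 14 solutions.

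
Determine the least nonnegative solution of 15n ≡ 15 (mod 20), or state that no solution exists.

1

gcd(20, 15) = 5.
5 divides 15, so solutions exist.
By Bézout, 15·(-1) + 20·(1) = 5.
So 15·(-1) ≡ 5 (mod 20); multiply by 3: n ≡ -3 (mod 4).
Smallest nonnegative: n = -3 mod 4 = 1.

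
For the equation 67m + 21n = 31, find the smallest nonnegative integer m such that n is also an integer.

13

gcd(67, 21):
  67 = 3×21 + 4
  21 = 5×4 + 1
  4 = 4×1
so gcd(67, 21) = 1.
1 divides 31, so solutions exist.
Back-substitute for Bézout coefficients:
  1 = 21 - 5×4
  ... = 67×(-5) + 21×(16)
Scale by 31/1 = 31: (m₀, n₀) = (-155, 496).
General solution: m = -155 + 21t, n = 496 - 67t for integer t.
m ≥ 0: smallest is -155 mod 21 = 13 (at t = 8), with n = -40.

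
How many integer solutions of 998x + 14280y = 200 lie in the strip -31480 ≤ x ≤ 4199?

gcd(14280, 998) = 2  (14280 = 14×998 + 308, 998 = 3×308 + 74, 308 = 4×74 + 12, 74 = 6×12 + 2, 12 = 6×2).
Back-substituting, 998×(1159) + 14280×(-81) = 2.
Scale by 100: particular solution (115900, -8100); reduce x mod 7140: (1660, -116).
General solution: x = 1660 + 7140t, y = -116 - 499t for integer t.
-31480 ≤ 1660 + 7140t ≤ 4199 gives t ∈ [-4, 0], which is 5 values.

5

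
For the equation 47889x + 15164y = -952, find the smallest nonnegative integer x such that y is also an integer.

240

gcd(47889, 15164):
  47889 = 3×15164 + 2397
  15164 = 6×2397 + 782
  2397 = 3×782 + 51
  782 = 15×51 + 17
  51 = 3×17
so gcd(47889, 15164) = 17.
17 divides -952, so solutions exist.
Back-substitute for Bézout coefficients:
  17 = 782 - 15×51
  ... = 47889×(-291) + 15164×(919)
Scale by -952/17 = -56: (x₀, y₀) = (16296, -51464).
General solution: x = 16296 + 892t, y = -51464 - 2817t for integer t.
x ≥ 0: smallest is 16296 mod 892 = 240 (at t = -18), with y = -758.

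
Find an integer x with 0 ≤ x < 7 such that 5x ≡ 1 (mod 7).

3

gcd(7, 5) = 1  (7 = 1·5 + 2, 5 = 2·2 + 1, 2 = 2·1).
Back-substituting, 5·(3) + 7·(-2) = 1.
So 5·3 ≡ 1 (mod 7), and 3 mod 7 = 3.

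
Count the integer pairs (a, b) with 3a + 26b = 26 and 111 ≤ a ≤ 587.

gcd(26, 3) = 1.
By Bézout, 3·(9) + 26·(-1) = 1.
Particular solution: (0, 1).
General solution: a = 0 + 26t, b = 1 - 3t for integer t.
111 ≤ 0 + 26t ≤ 587 gives t ∈ [5, 22], which is 18 values.

18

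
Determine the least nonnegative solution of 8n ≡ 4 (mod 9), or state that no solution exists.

gcd(9, 8) = 1.
1 divides 4, so solutions exist.
By Bézout, 8×(-1) + 9×(1) = 1.
So 8×(-1) ≡ 1 (mod 9); multiply by 4: n ≡ -4 (mod 9).
Smallest nonnegative: n = -4 mod 9 = 5.

5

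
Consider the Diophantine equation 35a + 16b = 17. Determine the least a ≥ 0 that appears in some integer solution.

11

gcd(35, 16) = 1.
1 divides 17, so solutions exist.
By Bézout, 35×(-5) + 16×(11) = 1.
Scale by 17/1 = 17: (a₀, b₀) = (-85, 187).
General solution: a = -85 + 16t, b = 187 - 35t for integer t.
a ≥ 0: smallest is -85 mod 16 = 11 (at t = 6), with b = -23.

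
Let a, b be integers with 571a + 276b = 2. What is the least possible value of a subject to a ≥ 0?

gcd(571, 276) = 1.
1 divides 2, so solutions exist.
By Bézout, 571·(-29) + 276·(60) = 1.
Scale by 2/1 = 2: (a₀, b₀) = (-58, 120).
General solution: a = -58 + 276t, b = 120 - 571t for integer t.
a ≥ 0: smallest is -58 mod 276 = 218 (at t = 1), with b = -451.

218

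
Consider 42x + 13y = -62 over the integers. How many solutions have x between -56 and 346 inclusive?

gcd(42, 13) = 1  (42 = 3*13 + 3, 13 = 4*3 + 1, 3 = 3*1).
Back-substituting, 42*(-4) + 13*(13) = 1.
Scale by -62: particular solution (248, -806); reduce x mod 13: (1, -8).
General solution: x = 1 + 13t, y = -8 - 42t for integer t.
-56 ≤ 1 + 13t ≤ 346 gives t ∈ [-4, 26], which is 31 values.

31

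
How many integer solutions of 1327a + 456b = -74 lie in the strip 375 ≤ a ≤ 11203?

24

gcd(1327, 456) = 1  (1327 = 2*456 + 415, 456 = 1*415 + 41, 415 = 10*41 + 5, 41 = 8*5 + 1, 5 = 5*1).
Back-substituting, 1327*(-89) + 456*(259) = 1.
Scale by -74: particular solution (6586, -19166); reduce a mod 456: (202, -588).
General solution: a = 202 + 456t, b = -588 - 1327t for integer t.
375 ≤ 202 + 456t ≤ 11203 gives t ∈ [1, 24], which is 24 values.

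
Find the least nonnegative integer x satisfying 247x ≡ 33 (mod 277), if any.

gcd(277, 247) = 1.
1 divides 33, so solutions exist.
By Bézout, 247*(120) + 277*(-107) = 1.
So 247*(120) ≡ 1 (mod 277); multiply by 33: x ≡ 3960 (mod 277).
Smallest nonnegative: x = 3960 mod 277 = 82.

82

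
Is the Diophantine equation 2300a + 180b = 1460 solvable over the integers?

gcd(2300, 180):
  2300 = 12×180 + 140
  180 = 1×140 + 40
  140 = 3×40 + 20
  40 = 2×20
so gcd(2300, 180) = 20.
20 divides 1460, so integer solutions exist.

yes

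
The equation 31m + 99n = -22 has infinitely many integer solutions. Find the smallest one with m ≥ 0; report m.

gcd(99, 31):
  99 = 3·31 + 6
  31 = 5·6 + 1
  6 = 6·1
so gcd(99, 31) = 1.
1 divides -22, so solutions exist.
Back-substitute for Bézout coefficients:
  1 = 31 - 5·6
  ... = 31·(16) + 99·(-5)
Scale by -22/1 = -22: (m₀, n₀) = (-352, 110).
General solution: m = -352 + 99t, n = 110 - 31t for integer t.
m ≥ 0: smallest is -352 mod 99 = 44 (at t = 4), with n = -14.

44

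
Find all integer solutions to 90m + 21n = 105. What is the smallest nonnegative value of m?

0

gcd(90, 21) = 3  (90 = 4×21 + 6, 21 = 3×6 + 3, 6 = 2×3).
3 divides 105, so solutions exist.
Back-substituting, 90×(-3) + 21×(13) = 3.
Scale by 105/3 = 35: (m₀, n₀) = (-105, 455).
General solution: m = -105 + 7t, n = 455 - 30t for integer t.
m ≥ 0: smallest is -105 mod 7 = 0 (at t = 15), with n = 5.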